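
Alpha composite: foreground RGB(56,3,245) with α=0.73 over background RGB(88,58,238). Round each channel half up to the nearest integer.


C = α×F + (1-α)×B, with 1-α = 0.27
R: 0.73×56 + 0.27×88 = 40.88 + 23.76 = 64.64 → 65
G: 0.73×3 + 0.27×58 = 2.19 + 15.66 = 17.85 → 18
B: 0.73×245 + 0.27×238 = 178.85 + 64.26 = 243.11 → 243
= RGB(65, 18, 243)


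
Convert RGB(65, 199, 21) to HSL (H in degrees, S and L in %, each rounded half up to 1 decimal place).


Normalize: R'=65/255≈0.2549, G'=199/255≈0.7804, B'=21/255≈0.0824
Max=199/255, Min=21/255, Δ=Max-Min=178/255
L = (Max+Min)/2 = (199+21)/510 = 220/510 = 0.43137… → L = 43.1%
L ≤ 0.5 → S = Δ/(Max+Min) = 178/(199+21) = 178/220 = 0.80909… → S = 80.9%
(the 1/255 factors cancel in S and H, so raw channel differences can be used)
Max is G' → H = 60 × ((B-R)/Δ + 2) = 60 × ((21-65)/178 + 2)
  -44/178 + 2 = -0.2471… + 2 = 1.7528…
  H = 60 × 1.7528… = 105.168…° → H = 105.2°
= HSL(105.2°, 80.9%, 43.1%)


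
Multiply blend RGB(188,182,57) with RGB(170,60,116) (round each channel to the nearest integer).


Multiply: C = A×B/255, rounded to nearest integer
R: 188×170/255 = 31960/255 ≈ 125.333 → 125
G: 182×60/255 = 10920/255 ≈ 42.824 → 43
B: 57×116/255 = 6612/255 ≈ 25.929 → 26
= RGB(125, 43, 26)


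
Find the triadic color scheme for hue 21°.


Triadic: equally spaced at 120° intervals
H1 = 21°
H2 = (21 + 120) mod 360 = 141°
H3 = (21 + 240) mod 360 = 261°
Triadic = 21°, 141°, 261°


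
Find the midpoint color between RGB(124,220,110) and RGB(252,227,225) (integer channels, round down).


Midpoint: each channel = ⌊(C₁+C₂)/2⌋
R: ⌊(124+252)/2⌋ = 188
G: ⌊(220+227)/2⌋ = 223
B: ⌊(110+225)/2⌋ = 167
= RGB(188, 223, 167)


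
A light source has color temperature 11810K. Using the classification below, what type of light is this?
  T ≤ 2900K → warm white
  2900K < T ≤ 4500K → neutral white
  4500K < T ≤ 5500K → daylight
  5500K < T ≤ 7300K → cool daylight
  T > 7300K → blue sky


Temperature: 11810K
11810K > 7300K → blue sky
Classification: blue sky


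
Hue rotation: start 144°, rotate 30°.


New hue = (H + rotation) mod 360
New hue = (144 + 30) mod 360
= 174 mod 360
= 174°


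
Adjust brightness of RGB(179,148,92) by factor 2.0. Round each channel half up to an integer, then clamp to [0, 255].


Multiply each channel by 2.0, round half up, clamp to [0, 255]
R: 179×2.0 = 358 → clamp → 255
G: 148×2.0 = 296 → clamp → 255
B: 92×2.0 = 184
= RGB(255, 255, 184)


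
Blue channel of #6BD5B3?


Color: #6BD5B3
R = 6B = 107
G = D5 = 213
B = B3 = 179
Blue = 179


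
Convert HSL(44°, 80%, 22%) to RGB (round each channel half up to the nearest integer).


H=44°, S=0.80, L=0.22
C = (1-|2L-1|)×S = (1-|-0.56|)×0.80 = 0.352
H' = H/60 = 44/60 ≈ 0.7333; X = C×(1-|H' mod 2 - 1|) ≈ 0.2581
m = L - C/2 = 0.22 - 0.176 = 0.044
Sector ⌊H'⌋ = 0 → (R',G',B') = (0.352, ≈0.2581, 0.0)
RGB = ((R'+m)×255, (G'+m)×255, (B'+m)×255) = (100.98, 77.044, 11.22)
Round half up → RGB(101, 77, 11)


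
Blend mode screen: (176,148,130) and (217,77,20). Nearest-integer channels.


Screen: C = 255 - (255-A)×(255-B)/255, rounded to nearest integer
R: 255 - (255-176)×(255-217)/255 = 255 - 3002/255 ≈ 255 - 11.773 = 243.227 → 243
G: 255 - (255-148)×(255-77)/255 = 255 - 19046/255 ≈ 255 - 74.690 = 180.310 → 180
B: 255 - (255-130)×(255-20)/255 = 255 - 29375/255 ≈ 255 - 115.196 = 139.804 → 140
= RGB(243, 180, 140)


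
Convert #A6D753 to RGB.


A6 → 166 (R)
D7 → 215 (G)
53 → 83 (B)
= RGB(166, 215, 83)


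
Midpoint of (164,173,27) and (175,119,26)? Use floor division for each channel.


Midpoint: each channel = ⌊(C₁+C₂)/2⌋
R: ⌊(164+175)/2⌋ = 169
G: ⌊(173+119)/2⌋ = 146
B: ⌊(27+26)/2⌋ = 26
= RGB(169, 146, 26)


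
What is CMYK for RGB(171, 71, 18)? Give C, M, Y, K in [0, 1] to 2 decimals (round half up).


R'=171/255≈0.6706, G'=71/255≈0.2784, B'=18/255≈0.0706
K = 1 - max(R',G',B') = 1 - 171/255 = 84/255 = 0.32941… → 0.33
(1-R'-K)/(1-K) simplifies to (max-R)/max with max = 171:
C = (171-171)/171 = 0/171 = 0 → 0.00
M = (171-71)/171 = 100/171 = 0.58479… → 0.58
Y = (171-18)/171 = 153/171 = 0.89473… → 0.89
= CMYK(0.00, 0.58, 0.89, 0.33)


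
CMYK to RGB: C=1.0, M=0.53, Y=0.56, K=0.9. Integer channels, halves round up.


R = 255 × (1-C) × (1-K) = 255 × 0.00 × 0.10 = 0
G = 255 × (1-M) × (1-K) = 255 × 0.47 × 0.10 = 11.985 → 12
B = 255 × (1-Y) × (1-K) = 255 × 0.44 × 0.10 = 11.22 → 11
= RGB(0, 12, 11)


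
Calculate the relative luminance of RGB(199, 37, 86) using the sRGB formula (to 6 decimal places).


Linearize each channel (sRGB transfer function): c = v/255; c_lin = c/12.92 if c ≤ 0.04045, else ((c+0.055)/1.055)^2.4
  R: 199/255 ≈ 0.780392 > 0.04045 → ((0.780392+0.055)/1.055)^2.4 ≈ 0.571125
  G: 37/255 ≈ 0.145098 > 0.04045 → ((0.145098+0.055)/1.055)^2.4 ≈ 0.018500
  B: 86/255 ≈ 0.337255 > 0.04045 → ((0.337255+0.055)/1.055)^2.4 ≈ 0.093059
R_lin = 0.571125, G_lin = 0.018500, B_lin = 0.093059
L = 0.2126×R + 0.7152×G + 0.0722×B
L = 0.2126×0.571125 + 0.7152×0.018500 + 0.0722×0.093059
L ≈ 0.141371


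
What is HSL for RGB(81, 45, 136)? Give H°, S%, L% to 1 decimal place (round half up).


Normalize: R'=81/255≈0.3176, G'=45/255≈0.1765, B'=136/255≈0.5333
Max=136/255, Min=45/255, Δ=Max-Min=91/255
L = (Max+Min)/2 = (136+45)/510 = 181/510 = 0.35490… → L = 35.5%
L ≤ 0.5 → S = Δ/(Max+Min) = 91/(136+45) = 91/181 = 0.50276… → S = 50.3%
(the 1/255 factors cancel in S and H, so raw channel differences can be used)
Max is B' → H = 60 × ((R-G)/Δ + 4) = 60 × ((81-45)/91 + 4)
  36/91 + 4 = 0.3956… + 4 = 4.3956…
  H = 60 × 4.3956… = 263.736…° → H = 263.7°
= HSL(263.7°, 50.3%, 35.5%)


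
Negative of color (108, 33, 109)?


Invert: (255-R, 255-G, 255-B)
R: 255-108 = 147
G: 255-33 = 222
B: 255-109 = 146
= RGB(147, 222, 146)


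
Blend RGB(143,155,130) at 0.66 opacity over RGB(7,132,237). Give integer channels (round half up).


C = α×F + (1-α)×B, with 1-α = 0.34
R: 0.66×143 + 0.34×7 = 94.38 + 2.38 = 96.76 → 97
G: 0.66×155 + 0.34×132 = 102.30 + 44.88 = 147.18 → 147
B: 0.66×130 + 0.34×237 = 85.80 + 80.58 = 166.38 → 166
= RGB(97, 147, 166)


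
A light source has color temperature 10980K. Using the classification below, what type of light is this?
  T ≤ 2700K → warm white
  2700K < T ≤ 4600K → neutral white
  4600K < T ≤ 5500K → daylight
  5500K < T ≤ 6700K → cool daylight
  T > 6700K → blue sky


Temperature: 10980K
10980K > 6700K → blue sky
Classification: blue sky


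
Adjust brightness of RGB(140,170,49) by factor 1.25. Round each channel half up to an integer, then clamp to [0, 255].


Multiply each channel by 1.25, round half up, clamp to [0, 255]
R: 140×1.25 = 175
G: 170×1.25 = 212.5 → round → 213
B: 49×1.25 = 61.25 → round → 61
= RGB(175, 213, 61)


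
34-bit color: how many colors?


Colors = 2^bits = 2^34
= 17,179,869,184 colors


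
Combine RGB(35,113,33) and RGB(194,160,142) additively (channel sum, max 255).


Additive: each channel = min(255, C₁+C₂)
R: 35+194 = 229 → 229
G: 113+160 = 273 → 255
B: 33+142 = 175 → 175
= RGB(229, 255, 175)


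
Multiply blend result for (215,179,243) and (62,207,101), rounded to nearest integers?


Multiply: C = A×B/255, rounded to nearest integer
R: 215×62/255 = 13330/255 ≈ 52.275 → 52
G: 179×207/255 = 37053/255 ≈ 145.306 → 145
B: 243×101/255 = 24543/255 ≈ 96.247 → 96
= RGB(52, 145, 96)


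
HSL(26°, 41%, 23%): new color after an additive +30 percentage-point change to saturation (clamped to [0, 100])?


Original S = 41%
Adjustment = +30 percentage points
New S = 41 + (30) = 71
Clamp to [0, 100] → 71
= HSL(26°, 71%, 23%)


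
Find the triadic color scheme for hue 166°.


Triadic: equally spaced at 120° intervals
H1 = 166°
H2 = (166 + 120) mod 360 = 286°
H3 = (166 + 240) mod 360 = 46°
Triadic = 166°, 286°, 46°


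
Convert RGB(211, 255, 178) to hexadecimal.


R = 211 → D3 (hex)
G = 255 → FF (hex)
B = 178 → B2 (hex)
Hex = #D3FFB2


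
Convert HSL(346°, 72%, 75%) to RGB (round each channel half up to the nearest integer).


H=346°, S=0.72, L=0.75
C = (1-|2L-1|)×S = (1-|0.50|)×0.72 = 0.36
H' = H/60 = 346/60 ≈ 5.7667; X = C×(1-|H' mod 2 - 1|) = 0.084
m = L - C/2 = 0.75 - 0.18 = 0.57
Sector ⌊H'⌋ = 5 → (R',G',B') = (0.36, 0.0, 0.084)
RGB = ((R'+m)×255, (G'+m)×255, (B'+m)×255) = (237.15, 145.35, 166.77)
Round half up → RGB(237, 145, 167)


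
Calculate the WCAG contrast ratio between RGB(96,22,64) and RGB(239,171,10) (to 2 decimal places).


Linearize each sRGB channel c=v/255: c/12.92 if c ≤ 0.04045 else ((c+0.055)/1.055)^2.4
L = 0.2126×R_lin + 0.7152×G_lin + 0.0722×B_lin
Color 1 (96,22,64):
  R=96: 96/255≈0.3765 > 0.04045 → ((0.3765+0.055)/1.055)^2.4 ≈ 0.11697
  G=22: 22/255≈0.0863 > 0.04045 → ((0.0863+0.055)/1.055)^2.4 ≈ 0.00802
  B=64: 64/255≈0.2510 > 0.04045 → ((0.2510+0.055)/1.055)^2.4 ≈ 0.05127
  L1 = 0.2126×0.11697 + 0.7152×0.00802 + 0.0722×0.05127 ≈ 0.03431
Color 2 (239,171,10):
  R=239: 239/255≈0.9373 > 0.04045 → ((0.9373+0.055)/1.055)^2.4 ≈ 0.86316
  G=171: 171/255≈0.6706 > 0.04045 → ((0.6706+0.055)/1.055)^2.4 ≈ 0.40724
  B=10: 10/255≈0.0392 ≤ 0.04045 → 0.0392/12.92 ≈ 0.00304
  L2 = 0.2126×0.86316 + 0.7152×0.40724 + 0.0722×0.00304 ≈ 0.47498
Lighter = 0.47498, Darker = 0.03431
Ratio = (L_lighter + 0.05) / (L_darker + 0.05)
Ratio = (0.47498 + 0.05) / (0.03431 + 0.05) = 0.52498 / 0.08431 ≈ 6.2270
Ratio ≈ 6.23:1


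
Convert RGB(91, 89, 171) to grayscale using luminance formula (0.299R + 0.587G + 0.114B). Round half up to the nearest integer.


Gray = 0.299×R + 0.587×G + 0.114×B
Gray = 0.299×91 + 0.587×89 + 0.114×171
Gray = 27.209 + 52.243 + 19.494
Gray = 98.946 → round half up → 99
Gray = 99


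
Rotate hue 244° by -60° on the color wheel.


New hue = (H + rotation) mod 360
New hue = (244 -60) mod 360
= 184 mod 360
= 184°


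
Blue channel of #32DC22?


Color: #32DC22
R = 32 = 50
G = DC = 220
B = 22 = 34
Blue = 34


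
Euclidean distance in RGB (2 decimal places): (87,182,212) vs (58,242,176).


d = √[(R₁-R₂)² + (G₁-G₂)² + (B₁-B₂)²]
d = √[(87-58)² + (182-242)² + (212-176)²]
d = √[841 + 3600 + 1296]
d = √5737
d ≈ 75.74


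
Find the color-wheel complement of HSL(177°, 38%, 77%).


Complement = opposite side of color wheel = hue + 180°
H' = (177 + 180) mod 360 = 357°
S and L unchanged.
= HSL(357°, 38%, 77%)


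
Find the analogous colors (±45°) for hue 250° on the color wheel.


Base hue: 250°
Left analog: (250 - 45) mod 360 = 205°
Right analog: (250 + 45) mod 360 = 295°
Analogous hues = 205° and 295°


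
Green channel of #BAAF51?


Color: #BAAF51
R = BA = 186
G = AF = 175
B = 51 = 81
Green = 175


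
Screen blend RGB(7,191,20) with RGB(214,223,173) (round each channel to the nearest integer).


Screen: C = 255 - (255-A)×(255-B)/255, rounded to nearest integer
R: 255 - (255-7)×(255-214)/255 = 255 - 10168/255 ≈ 255 - 39.875 = 215.125 → 215
G: 255 - (255-191)×(255-223)/255 = 255 - 2048/255 ≈ 255 - 8.031 = 246.969 → 247
B: 255 - (255-20)×(255-173)/255 = 255 - 19270/255 ≈ 255 - 75.569 = 179.431 → 179
= RGB(215, 247, 179)


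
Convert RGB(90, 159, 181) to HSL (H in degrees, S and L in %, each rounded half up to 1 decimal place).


Normalize: R'=90/255≈0.3529, G'=159/255≈0.6235, B'=181/255≈0.7098
Max=181/255, Min=90/255, Δ=Max-Min=91/255
L = (Max+Min)/2 = (181+90)/510 = 271/510 = 0.53137… → L = 53.1%
L > 0.5 → S = Δ/(2-Max-Min) = 91/(510-181-90) = 91/239 = 0.38075… → S = 38.1%
(the 1/255 factors cancel in S and H, so raw channel differences can be used)
Max is B' → H = 60 × ((R-G)/Δ + 4) = 60 × ((90-159)/91 + 4)
  -69/91 + 4 = -0.7582… + 4 = 3.2417…
  H = 60 × 3.2417… = 194.505…° → H = 194.5°
= HSL(194.5°, 38.1%, 53.1%)


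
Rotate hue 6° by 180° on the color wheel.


New hue = (H + rotation) mod 360
New hue = (6 + 180) mod 360
= 186 mod 360
= 186°


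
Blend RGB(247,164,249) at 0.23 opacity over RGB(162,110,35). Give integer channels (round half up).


C = α×F + (1-α)×B, with 1-α = 0.77
R: 0.23×247 + 0.77×162 = 56.81 + 124.74 = 181.55 → 182
G: 0.23×164 + 0.77×110 = 37.72 + 84.70 = 122.42 → 122
B: 0.23×249 + 0.77×35 = 57.27 + 26.95 = 84.22 → 84
= RGB(182, 122, 84)


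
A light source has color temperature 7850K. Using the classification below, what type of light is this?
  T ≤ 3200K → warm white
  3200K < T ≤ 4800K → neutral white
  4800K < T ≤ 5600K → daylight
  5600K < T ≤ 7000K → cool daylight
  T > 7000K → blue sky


Temperature: 7850K
7850K > 7000K → blue sky
Classification: blue sky


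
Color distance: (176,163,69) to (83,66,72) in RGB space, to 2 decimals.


d = √[(R₁-R₂)² + (G₁-G₂)² + (B₁-B₂)²]
d = √[(176-83)² + (163-66)² + (69-72)²]
d = √[8649 + 9409 + 9]
d = √18067
d ≈ 134.41


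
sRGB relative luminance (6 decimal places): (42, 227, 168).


Linearize each channel (sRGB transfer function): c = v/255; c_lin = c/12.92 if c ≤ 0.04045, else ((c+0.055)/1.055)^2.4
  R: 42/255 ≈ 0.164706 > 0.04045 → ((0.164706+0.055)/1.055)^2.4 ≈ 0.023153
  G: 227/255 ≈ 0.890196 > 0.04045 → ((0.890196+0.055)/1.055)^2.4 ≈ 0.768151
  B: 168/255 ≈ 0.658824 > 0.04045 → ((0.658824+0.055)/1.055)^2.4 ≈ 0.391572
R_lin = 0.023153, G_lin = 0.768151, B_lin = 0.391572
L = 0.2126×R + 0.7152×G + 0.0722×B
L = 0.2126×0.023153 + 0.7152×0.768151 + 0.0722×0.391572
L ≈ 0.582576


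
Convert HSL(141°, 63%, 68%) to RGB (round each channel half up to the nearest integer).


H=141°, S=0.63, L=0.68
C = (1-|2L-1|)×S = (1-|0.36|)×0.63 = 0.4032
H' = H/60 = 141/60 ≈ 2.3500; X = C×(1-|H' mod 2 - 1|) = 0.14112
m = L - C/2 = 0.68 - 0.2016 = 0.4784
Sector ⌊H'⌋ = 2 → (R',G',B') = (0.0, 0.4032, 0.14112)
RGB = ((R'+m)×255, (G'+m)×255, (B'+m)×255) = (121.992, 224.808, 157.9776)
Round half up → RGB(122, 225, 158)


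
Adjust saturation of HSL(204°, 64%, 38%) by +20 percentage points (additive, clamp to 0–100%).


Original S = 64%
Adjustment = +20 percentage points
New S = 64 + (20) = 84
Clamp to [0, 100] → 84
= HSL(204°, 84%, 38%)


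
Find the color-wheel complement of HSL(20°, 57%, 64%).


Complement = opposite side of color wheel = hue + 180°
H' = (20 + 180) mod 360 = 200°
S and L unchanged.
= HSL(200°, 57%, 64%)


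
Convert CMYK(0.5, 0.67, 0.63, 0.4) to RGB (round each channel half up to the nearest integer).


R = 255 × (1-C) × (1-K) = 255 × 0.50 × 0.60 = 76.5 → 77
G = 255 × (1-M) × (1-K) = 255 × 0.33 × 0.60 = 50.49 → 50
B = 255 × (1-Y) × (1-K) = 255 × 0.37 × 0.60 = 56.61 → 57
= RGB(77, 50, 57)


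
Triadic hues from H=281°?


Triadic: equally spaced at 120° intervals
H1 = 281°
H2 = (281 + 120) mod 360 = 41°
H3 = (281 + 240) mod 360 = 161°
Triadic = 281°, 41°, 161°


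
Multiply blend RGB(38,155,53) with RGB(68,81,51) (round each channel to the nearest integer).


Multiply: C = A×B/255, rounded to nearest integer
R: 38×68/255 = 2584/255 ≈ 10.133 → 10
G: 155×81/255 = 12555/255 ≈ 49.235 → 49
B: 53×51/255 = 2703/255 ≈ 10.600 → 11
= RGB(10, 49, 11)


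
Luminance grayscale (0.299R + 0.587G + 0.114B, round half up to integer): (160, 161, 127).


Gray = 0.299×R + 0.587×G + 0.114×B
Gray = 0.299×160 + 0.587×161 + 0.114×127
Gray = 47.840 + 94.507 + 14.478
Gray = 156.825 → round half up → 157
Gray = 157


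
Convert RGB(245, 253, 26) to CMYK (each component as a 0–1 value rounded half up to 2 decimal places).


R'=245/255≈0.9608, G'=253/255≈0.9922, B'=26/255≈0.1020
K = 1 - max(R',G',B') = 1 - 253/255 = 2/255 = 0.00784… → 0.01
(1-R'-K)/(1-K) simplifies to (max-R)/max with max = 253:
C = (253-245)/253 = 8/253 = 0.03162… → 0.03
M = (253-253)/253 = 0/253 = 0 → 0.00
Y = (253-26)/253 = 227/253 = 0.89723… → 0.90
= CMYK(0.03, 0.00, 0.90, 0.01)


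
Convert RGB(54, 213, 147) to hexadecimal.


R = 54 → 36 (hex)
G = 213 → D5 (hex)
B = 147 → 93 (hex)
Hex = #36D593


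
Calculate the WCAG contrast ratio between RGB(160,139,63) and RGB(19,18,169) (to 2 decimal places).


Linearize each sRGB channel c=v/255: c/12.92 if c ≤ 0.04045 else ((c+0.055)/1.055)^2.4
L = 0.2126×R_lin + 0.7152×G_lin + 0.0722×B_lin
Color 1 (160,139,63):
  R=160: 160/255≈0.6275 > 0.04045 → ((0.6275+0.055)/1.055)^2.4 ≈ 0.35153
  G=139: 139/255≈0.5451 > 0.04045 → ((0.5451+0.055)/1.055)^2.4 ≈ 0.25818
  B=63: 63/255≈0.2471 > 0.04045 → ((0.2471+0.055)/1.055)^2.4 ≈ 0.04971
  L1 = 0.2126×0.35153 + 0.7152×0.25818 + 0.0722×0.04971 ≈ 0.26298
Color 2 (19,18,169):
  R=19: 19/255≈0.0745 > 0.04045 → ((0.0745+0.055)/1.055)^2.4 ≈ 0.00651
  G=18: 18/255≈0.0706 > 0.04045 → ((0.0706+0.055)/1.055)^2.4 ≈ 0.00605
  B=169: 169/255≈0.6627 > 0.04045 → ((0.6627+0.055)/1.055)^2.4 ≈ 0.39676
  L2 = 0.2126×0.00651 + 0.7152×0.00605 + 0.0722×0.39676 ≈ 0.03436
Lighter = 0.26298, Darker = 0.03436
Ratio = (L_lighter + 0.05) / (L_darker + 0.05)
Ratio = (0.26298 + 0.05) / (0.03436 + 0.05) = 0.31298 / 0.08436 ≈ 3.7102
Ratio ≈ 3.71:1


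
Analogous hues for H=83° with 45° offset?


Base hue: 83°
Left analog: (83 - 45) mod 360 = 38°
Right analog: (83 + 45) mod 360 = 128°
Analogous hues = 38° and 128°


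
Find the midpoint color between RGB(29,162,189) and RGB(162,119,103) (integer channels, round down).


Midpoint: each channel = ⌊(C₁+C₂)/2⌋
R: ⌊(29+162)/2⌋ = 95
G: ⌊(162+119)/2⌋ = 140
B: ⌊(189+103)/2⌋ = 146
= RGB(95, 140, 146)


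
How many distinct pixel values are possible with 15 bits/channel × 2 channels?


Total bits = 15 bits/channel × 2 channels = 30 bits
Distinct pixel values = 2^30
= 1,073,741,824 pixel values


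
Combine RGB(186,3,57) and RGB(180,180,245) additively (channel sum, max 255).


Additive: each channel = min(255, C₁+C₂)
R: 186+180 = 366 → 255
G: 3+180 = 183 → 183
B: 57+245 = 302 → 255
= RGB(255, 183, 255)


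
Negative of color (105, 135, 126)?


Invert: (255-R, 255-G, 255-B)
R: 255-105 = 150
G: 255-135 = 120
B: 255-126 = 129
= RGB(150, 120, 129)


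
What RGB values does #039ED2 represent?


03 → 3 (R)
9E → 158 (G)
D2 → 210 (B)
= RGB(3, 158, 210)


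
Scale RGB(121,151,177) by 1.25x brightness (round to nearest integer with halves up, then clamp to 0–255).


Multiply each channel by 1.25, round half up, clamp to [0, 255]
R: 121×1.25 = 151.25 → round → 151
G: 151×1.25 = 188.75 → round → 189
B: 177×1.25 = 221.25 → round → 221
= RGB(151, 189, 221)


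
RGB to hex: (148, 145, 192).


R = 148 → 94 (hex)
G = 145 → 91 (hex)
B = 192 → C0 (hex)
Hex = #9491C0


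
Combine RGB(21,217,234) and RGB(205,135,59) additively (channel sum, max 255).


Additive: each channel = min(255, C₁+C₂)
R: 21+205 = 226 → 226
G: 217+135 = 352 → 255
B: 234+59 = 293 → 255
= RGB(226, 255, 255)


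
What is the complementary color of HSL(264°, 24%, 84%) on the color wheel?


Complement = opposite side of color wheel = hue + 180°
H' = (264 + 180) mod 360 = 84°
S and L unchanged.
= HSL(84°, 24%, 84%)


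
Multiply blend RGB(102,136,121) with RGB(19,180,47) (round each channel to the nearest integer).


Multiply: C = A×B/255, rounded to nearest integer
R: 102×19/255 = 1938/255 ≈ 7.600 → 8
G: 136×180/255 = 24480/255 ≈ 96.000 → 96
B: 121×47/255 = 5687/255 ≈ 22.302 → 22
= RGB(8, 96, 22)


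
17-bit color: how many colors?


Colors = 2^bits = 2^17
= 131,072 colors


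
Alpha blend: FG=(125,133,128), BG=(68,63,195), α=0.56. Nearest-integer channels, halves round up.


C = α×F + (1-α)×B, with 1-α = 0.44
R: 0.56×125 + 0.44×68 = 70.00 + 29.92 = 99.92 → 100
G: 0.56×133 + 0.44×63 = 74.48 + 27.72 = 102.20 → 102
B: 0.56×128 + 0.44×195 = 71.68 + 85.80 = 157.48 → 157
= RGB(100, 102, 157)


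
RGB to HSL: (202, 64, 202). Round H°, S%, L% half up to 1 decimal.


Normalize: R'=202/255≈0.7922, G'=64/255≈0.2510, B'=202/255≈0.7922
Max=202/255, Min=64/255, Δ=Max-Min=138/255
L = (Max+Min)/2 = (202+64)/510 = 266/510 = 0.52156… → L = 52.2%
L > 0.5 → S = Δ/(2-Max-Min) = 138/(510-202-64) = 138/244 = 0.56557… → S = 56.6%
(the 1/255 factors cancel in S and H, so raw channel differences can be used)
Max is R' → H = 60 × (((G-B)/Δ) mod 6) = 60 × (((64-202)/138) mod 6)
  (-138)/138 = -1; negative, so add 6 → 5
  H = 60 × 5 = 300° → H = 300.0°
= HSL(300.0°, 56.6%, 52.2%)


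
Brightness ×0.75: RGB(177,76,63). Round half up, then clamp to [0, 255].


Multiply each channel by 0.75, round half up, clamp to [0, 255]
R: 177×0.75 = 132.75 → round → 133
G: 76×0.75 = 57
B: 63×0.75 = 47.25 → round → 47
= RGB(133, 57, 47)


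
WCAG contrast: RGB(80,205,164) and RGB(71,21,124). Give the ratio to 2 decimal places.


Linearize each sRGB channel c=v/255: c/12.92 if c ≤ 0.04045 else ((c+0.055)/1.055)^2.4
L = 0.2126×R_lin + 0.7152×G_lin + 0.0722×B_lin
Color 1 (80,205,164):
  R=80: 80/255≈0.3137 > 0.04045 → ((0.3137+0.055)/1.055)^2.4 ≈ 0.08022
  G=205: 205/255≈0.8039 > 0.04045 → ((0.8039+0.055)/1.055)^2.4 ≈ 0.61050
  B=164: 164/255≈0.6431 > 0.04045 → ((0.6431+0.055)/1.055)^2.4 ≈ 0.37124
  L1 = 0.2126×0.08022 + 0.7152×0.61050 + 0.0722×0.37124 ≈ 0.48048
Color 2 (71,21,124):
  R=71: 71/255≈0.2784 > 0.04045 → ((0.2784+0.055)/1.055)^2.4 ≈ 0.06301
  G=21: 21/255≈0.0824 > 0.04045 → ((0.0824+0.055)/1.055)^2.4 ≈ 0.00750
  B=124: 124/255≈0.4863 > 0.04045 → ((0.4863+0.055)/1.055)^2.4 ≈ 0.20156
  L2 = 0.2126×0.06301 + 0.7152×0.00750 + 0.0722×0.20156 ≈ 0.03331
Lighter = 0.48048, Darker = 0.03331
Ratio = (L_lighter + 0.05) / (L_darker + 0.05)
Ratio = (0.48048 + 0.05) / (0.03331 + 0.05) = 0.53048 / 0.08331 ≈ 6.3675
Ratio ≈ 6.37:1


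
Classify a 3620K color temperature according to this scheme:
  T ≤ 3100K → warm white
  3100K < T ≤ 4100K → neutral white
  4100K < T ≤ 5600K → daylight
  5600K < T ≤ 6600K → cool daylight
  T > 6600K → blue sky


Temperature: 3620K
3100K < 3620K ≤ 4100K → neutral white
Classification: neutral white


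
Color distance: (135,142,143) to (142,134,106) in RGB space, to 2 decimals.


d = √[(R₁-R₂)² + (G₁-G₂)² + (B₁-B₂)²]
d = √[(135-142)² + (142-134)² + (143-106)²]
d = √[49 + 64 + 1369]
d = √1482
d ≈ 38.50


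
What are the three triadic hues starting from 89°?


Triadic: equally spaced at 120° intervals
H1 = 89°
H2 = (89 + 120) mod 360 = 209°
H3 = (89 + 240) mod 360 = 329°
Triadic = 89°, 209°, 329°


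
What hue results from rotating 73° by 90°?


New hue = (H + rotation) mod 360
New hue = (73 + 90) mod 360
= 163 mod 360
= 163°


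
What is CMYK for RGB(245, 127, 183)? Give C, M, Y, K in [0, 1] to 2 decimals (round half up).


R'=245/255≈0.9608, G'=127/255≈0.4980, B'=183/255≈0.7176
K = 1 - max(R',G',B') = 1 - 245/255 = 10/255 = 0.03921… → 0.04
(1-R'-K)/(1-K) simplifies to (max-R)/max with max = 245:
C = (245-245)/245 = 0/245 = 0 → 0.00
M = (245-127)/245 = 118/245 = 0.48163… → 0.48
Y = (245-183)/245 = 62/245 = 0.25306… → 0.25
= CMYK(0.00, 0.48, 0.25, 0.04)


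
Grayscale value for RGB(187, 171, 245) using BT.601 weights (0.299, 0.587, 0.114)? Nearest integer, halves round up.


Gray = 0.299×R + 0.587×G + 0.114×B
Gray = 0.299×187 + 0.587×171 + 0.114×245
Gray = 55.913 + 100.377 + 27.930
Gray = 184.220 → round half up → 184
Gray = 184


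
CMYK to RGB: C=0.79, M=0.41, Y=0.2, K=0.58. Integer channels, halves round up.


R = 255 × (1-C) × (1-K) = 255 × 0.21 × 0.42 = 22.491 → 22
G = 255 × (1-M) × (1-K) = 255 × 0.59 × 0.42 = 63.189 → 63
B = 255 × (1-Y) × (1-K) = 255 × 0.80 × 0.42 = 85.68 → 86
= RGB(22, 63, 86)


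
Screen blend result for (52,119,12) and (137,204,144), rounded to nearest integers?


Screen: C = 255 - (255-A)×(255-B)/255, rounded to nearest integer
R: 255 - (255-52)×(255-137)/255 = 255 - 23954/255 ≈ 255 - 93.937 = 161.063 → 161
G: 255 - (255-119)×(255-204)/255 = 255 - 6936/255 ≈ 255 - 27.200 = 227.800 → 228
B: 255 - (255-12)×(255-144)/255 = 255 - 26973/255 ≈ 255 - 105.776 = 149.224 → 149
= RGB(161, 228, 149)


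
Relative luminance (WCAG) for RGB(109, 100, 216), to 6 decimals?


Linearize each channel (sRGB transfer function): c = v/255; c_lin = c/12.92 if c ≤ 0.04045, else ((c+0.055)/1.055)^2.4
  R: 109/255 ≈ 0.427451 > 0.04045 → ((0.427451+0.055)/1.055)^2.4 ≈ 0.152926
  G: 100/255 ≈ 0.392157 > 0.04045 → ((0.392157+0.055)/1.055)^2.4 ≈ 0.127438
  B: 216/255 ≈ 0.847059 > 0.04045 → ((0.847059+0.055)/1.055)^2.4 ≈ 0.686685
R_lin = 0.152926, G_lin = 0.127438, B_lin = 0.686685
L = 0.2126×R + 0.7152×G + 0.0722×B
L = 0.2126×0.152926 + 0.7152×0.127438 + 0.0722×0.686685
L ≈ 0.173234


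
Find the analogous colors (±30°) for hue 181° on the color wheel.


Base hue: 181°
Left analog: (181 - 30) mod 360 = 151°
Right analog: (181 + 30) mod 360 = 211°
Analogous hues = 151° and 211°


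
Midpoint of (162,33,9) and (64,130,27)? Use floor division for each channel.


Midpoint: each channel = ⌊(C₁+C₂)/2⌋
R: ⌊(162+64)/2⌋ = 113
G: ⌊(33+130)/2⌋ = 81
B: ⌊(9+27)/2⌋ = 18
= RGB(113, 81, 18)


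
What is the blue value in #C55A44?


Color: #C55A44
R = C5 = 197
G = 5A = 90
B = 44 = 68
Blue = 68


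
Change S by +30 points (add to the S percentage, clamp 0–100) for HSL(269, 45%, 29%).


Original S = 45%
Adjustment = +30 percentage points
New S = 45 + (30) = 75
Clamp to [0, 100] → 75
= HSL(269°, 75%, 29%)


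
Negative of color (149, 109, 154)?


Invert: (255-R, 255-G, 255-B)
R: 255-149 = 106
G: 255-109 = 146
B: 255-154 = 101
= RGB(106, 146, 101)


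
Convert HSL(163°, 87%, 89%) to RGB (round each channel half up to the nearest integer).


H=163°, S=0.87, L=0.89
C = (1-|2L-1|)×S = (1-|0.78|)×0.87 = 0.1914
H' = H/60 = 163/60 ≈ 2.7167; X = C×(1-|H' mod 2 - 1|) = 0.13717
m = L - C/2 = 0.89 - 0.0957 = 0.7943
Sector ⌊H'⌋ = 2 → (R',G',B') = (0.0, 0.1914, 0.13717)
RGB = ((R'+m)×255, (G'+m)×255, (B'+m)×255) = (202.5465, 251.3535, 237.52485)
Round half up → RGB(203, 251, 238)


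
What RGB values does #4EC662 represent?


4E → 78 (R)
C6 → 198 (G)
62 → 98 (B)
= RGB(78, 198, 98)


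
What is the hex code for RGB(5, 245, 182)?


R = 5 → 05 (hex)
G = 245 → F5 (hex)
B = 182 → B6 (hex)
Hex = #05F5B6


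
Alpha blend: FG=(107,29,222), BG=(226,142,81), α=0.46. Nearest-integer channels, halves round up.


C = α×F + (1-α)×B, with 1-α = 0.54
R: 0.46×107 + 0.54×226 = 49.22 + 122.04 = 171.26 → 171
G: 0.46×29 + 0.54×142 = 13.34 + 76.68 = 90.02 → 90
B: 0.46×222 + 0.54×81 = 102.12 + 43.74 = 145.86 → 146
= RGB(171, 90, 146)


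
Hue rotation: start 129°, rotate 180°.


New hue = (H + rotation) mod 360
New hue = (129 + 180) mod 360
= 309 mod 360
= 309°


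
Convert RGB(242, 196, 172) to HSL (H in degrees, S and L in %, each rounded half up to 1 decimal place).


Normalize: R'=242/255≈0.9490, G'=196/255≈0.7686, B'=172/255≈0.6745
Max=242/255, Min=172/255, Δ=Max-Min=70/255
L = (Max+Min)/2 = (242+172)/510 = 414/510 = 0.81176… → L = 81.2%
L > 0.5 → S = Δ/(2-Max-Min) = 70/(510-242-172) = 70/96 = 0.72916… → S = 72.9%
(the 1/255 factors cancel in S and H, so raw channel differences can be used)
Max is R' → H = 60 × (((G-B)/Δ) mod 6) = 60 × (((196-172)/70) mod 6)
  24/70 = 0.3428…
  H = 60 × 0.3428… = 20.571…° → H = 20.6°
= HSL(20.6°, 72.9%, 81.2%)


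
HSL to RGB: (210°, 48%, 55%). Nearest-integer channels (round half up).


H=210°, S=0.48, L=0.55
C = (1-|2L-1|)×S = (1-|0.10|)×0.48 = 0.432
H' = H/60 = 210/60 ≈ 3.5000; X = C×(1-|H' mod 2 - 1|) = 0.216
m = L - C/2 = 0.55 - 0.216 = 0.334
Sector ⌊H'⌋ = 3 → (R',G',B') = (0.0, 0.216, 0.432)
RGB = ((R'+m)×255, (G'+m)×255, (B'+m)×255) = (85.17, 140.25, 195.33)
Round half up → RGB(85, 140, 195)


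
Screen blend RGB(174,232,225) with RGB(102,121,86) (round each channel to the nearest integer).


Screen: C = 255 - (255-A)×(255-B)/255, rounded to nearest integer
R: 255 - (255-174)×(255-102)/255 = 255 - 12393/255 ≈ 255 - 48.600 = 206.400 → 206
G: 255 - (255-232)×(255-121)/255 = 255 - 3082/255 ≈ 255 - 12.086 = 242.914 → 243
B: 255 - (255-225)×(255-86)/255 = 255 - 5070/255 ≈ 255 - 19.882 = 235.118 → 235
= RGB(206, 243, 235)


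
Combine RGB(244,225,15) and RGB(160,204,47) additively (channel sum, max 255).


Additive: each channel = min(255, C₁+C₂)
R: 244+160 = 404 → 255
G: 225+204 = 429 → 255
B: 15+47 = 62 → 62
= RGB(255, 255, 62)


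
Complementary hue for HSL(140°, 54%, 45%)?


Complement = opposite side of color wheel = hue + 180°
H' = (140 + 180) mod 360 = 320°
S and L unchanged.
= HSL(320°, 54%, 45%)


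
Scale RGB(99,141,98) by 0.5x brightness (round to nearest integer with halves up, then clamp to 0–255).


Multiply each channel by 0.5, round half up, clamp to [0, 255]
R: 99×0.5 = 49.5 → round → 50
G: 141×0.5 = 70.5 → round → 71
B: 98×0.5 = 49
= RGB(50, 71, 49)


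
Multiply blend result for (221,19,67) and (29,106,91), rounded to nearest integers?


Multiply: C = A×B/255, rounded to nearest integer
R: 221×29/255 = 6409/255 ≈ 25.133 → 25
G: 19×106/255 = 2014/255 ≈ 7.898 → 8
B: 67×91/255 = 6097/255 ≈ 23.910 → 24
= RGB(25, 8, 24)


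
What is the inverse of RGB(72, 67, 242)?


Invert: (255-R, 255-G, 255-B)
R: 255-72 = 183
G: 255-67 = 188
B: 255-242 = 13
= RGB(183, 188, 13)


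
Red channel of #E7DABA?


Color: #E7DABA
R = E7 = 231
G = DA = 218
B = BA = 186
Red = 231


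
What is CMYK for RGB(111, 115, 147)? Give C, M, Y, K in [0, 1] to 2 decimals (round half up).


R'=111/255≈0.4353, G'=115/255≈0.4510, B'=147/255≈0.5765
K = 1 - max(R',G',B') = 1 - 147/255 = 108/255 = 0.42352… → 0.42
(1-R'-K)/(1-K) simplifies to (max-R)/max with max = 147:
C = (147-111)/147 = 36/147 = 0.24489… → 0.24
M = (147-115)/147 = 32/147 = 0.21768… → 0.22
Y = (147-147)/147 = 0/147 = 0 → 0.00
= CMYK(0.24, 0.22, 0.00, 0.42)


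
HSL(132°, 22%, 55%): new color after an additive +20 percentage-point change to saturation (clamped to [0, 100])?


Original S = 22%
Adjustment = +20 percentage points
New S = 22 + (20) = 42
Clamp to [0, 100] → 42
= HSL(132°, 42%, 55%)


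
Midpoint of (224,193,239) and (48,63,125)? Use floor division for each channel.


Midpoint: each channel = ⌊(C₁+C₂)/2⌋
R: ⌊(224+48)/2⌋ = 136
G: ⌊(193+63)/2⌋ = 128
B: ⌊(239+125)/2⌋ = 182
= RGB(136, 128, 182)


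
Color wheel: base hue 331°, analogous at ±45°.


Base hue: 331°
Left analog: (331 - 45) mod 360 = 286°
Right analog: (331 + 45) mod 360 = 16°
Analogous hues = 286° and 16°


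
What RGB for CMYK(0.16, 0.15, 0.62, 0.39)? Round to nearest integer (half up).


R = 255 × (1-C) × (1-K) = 255 × 0.84 × 0.61 = 130.662 → 131
G = 255 × (1-M) × (1-K) = 255 × 0.85 × 0.61 = 132.2175 → 132
B = 255 × (1-Y) × (1-K) = 255 × 0.38 × 0.61 = 59.109 → 59
= RGB(131, 132, 59)


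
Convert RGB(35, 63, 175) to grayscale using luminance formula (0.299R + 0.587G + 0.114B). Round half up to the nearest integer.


Gray = 0.299×R + 0.587×G + 0.114×B
Gray = 0.299×35 + 0.587×63 + 0.114×175
Gray = 10.465 + 36.981 + 19.950
Gray = 67.396 → round half up → 67
Gray = 67


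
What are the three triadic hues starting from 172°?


Triadic: equally spaced at 120° intervals
H1 = 172°
H2 = (172 + 120) mod 360 = 292°
H3 = (172 + 240) mod 360 = 52°
Triadic = 172°, 292°, 52°


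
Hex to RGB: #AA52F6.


AA → 170 (R)
52 → 82 (G)
F6 → 246 (B)
= RGB(170, 82, 246)


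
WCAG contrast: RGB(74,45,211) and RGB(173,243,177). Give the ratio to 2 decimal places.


Linearize each sRGB channel c=v/255: c/12.92 if c ≤ 0.04045 else ((c+0.055)/1.055)^2.4
L = 0.2126×R_lin + 0.7152×G_lin + 0.0722×B_lin
Color 1 (74,45,211):
  R=74: 74/255≈0.2902 > 0.04045 → ((0.2902+0.055)/1.055)^2.4 ≈ 0.06848
  G=45: 45/255≈0.1765 > 0.04045 → ((0.1765+0.055)/1.055)^2.4 ≈ 0.02624
  B=211: 211/255≈0.8275 > 0.04045 → ((0.8275+0.055)/1.055)^2.4 ≈ 0.65141
  L1 = 0.2126×0.06848 + 0.7152×0.02624 + 0.0722×0.65141 ≈ 0.08036
Color 2 (173,243,177):
  R=173: 173/255≈0.6784 > 0.04045 → ((0.6784+0.055)/1.055)^2.4 ≈ 0.41789
  G=243: 243/255≈0.9529 > 0.04045 → ((0.9529+0.055)/1.055)^2.4 ≈ 0.89627
  B=177: 177/255≈0.6941 > 0.04045 → ((0.6941+0.055)/1.055)^2.4 ≈ 0.43966
  L2 = 0.2126×0.41789 + 0.7152×0.89627 + 0.0722×0.43966 ≈ 0.76160
Lighter = 0.76160, Darker = 0.08036
Ratio = (L_lighter + 0.05) / (L_darker + 0.05)
Ratio = (0.76160 + 0.05) / (0.08036 + 0.05) = 0.81160 / 0.13036 ≈ 6.2259
Ratio ≈ 6.23:1


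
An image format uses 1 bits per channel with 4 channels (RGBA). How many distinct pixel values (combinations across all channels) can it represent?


Total bits = 1 bits/channel × 4 channels = 4 bits
Distinct pixel values = 2^4
= 16 pixel values


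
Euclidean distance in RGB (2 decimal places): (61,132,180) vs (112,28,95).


d = √[(R₁-R₂)² + (G₁-G₂)² + (B₁-B₂)²]
d = √[(61-112)² + (132-28)² + (180-95)²]
d = √[2601 + 10816 + 7225]
d = √20642
d ≈ 143.67


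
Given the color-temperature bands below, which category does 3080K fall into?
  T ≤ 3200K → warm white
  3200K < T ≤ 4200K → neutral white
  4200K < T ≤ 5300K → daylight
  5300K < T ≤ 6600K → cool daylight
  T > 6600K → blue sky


Temperature: 3080K
3080K ≤ 3200K → warm white
Classification: warm white


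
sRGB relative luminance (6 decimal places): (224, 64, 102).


Linearize each channel (sRGB transfer function): c = v/255; c_lin = c/12.92 if c ≤ 0.04045, else ((c+0.055)/1.055)^2.4
  R: 224/255 ≈ 0.878431 > 0.04045 → ((0.878431+0.055)/1.055)^2.4 ≈ 0.745404
  G: 64/255 ≈ 0.250980 > 0.04045 → ((0.250980+0.055)/1.055)^2.4 ≈ 0.051269
  B: 102/255 ≈ 0.400000 > 0.04045 → ((0.400000+0.055)/1.055)^2.4 ≈ 0.132868
R_lin = 0.745404, G_lin = 0.051269, B_lin = 0.132868
L = 0.2126×R + 0.7152×G + 0.0722×B
L = 0.2126×0.745404 + 0.7152×0.051269 + 0.0722×0.132868
L ≈ 0.204734


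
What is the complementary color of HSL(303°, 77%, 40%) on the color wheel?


Complement = opposite side of color wheel = hue + 180°
H' = (303 + 180) mod 360 = 123°
S and L unchanged.
= HSL(123°, 77%, 40%)


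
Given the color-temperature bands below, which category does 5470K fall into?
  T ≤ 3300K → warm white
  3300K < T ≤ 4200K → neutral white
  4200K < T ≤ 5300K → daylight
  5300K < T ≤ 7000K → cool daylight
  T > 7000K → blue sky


Temperature: 5470K
5300K < 5470K ≤ 7000K → cool daylight
Classification: cool daylight


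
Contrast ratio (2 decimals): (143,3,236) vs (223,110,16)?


Linearize each sRGB channel c=v/255: c/12.92 if c ≤ 0.04045 else ((c+0.055)/1.055)^2.4
L = 0.2126×R_lin + 0.7152×G_lin + 0.0722×B_lin
Color 1 (143,3,236):
  R=143: 143/255≈0.5608 > 0.04045 → ((0.5608+0.055)/1.055)^2.4 ≈ 0.27468
  G=3: 3/255≈0.0118 ≤ 0.04045 → 0.0118/12.92 ≈ 0.00091
  B=236: 236/255≈0.9255 > 0.04045 → ((0.9255+0.055)/1.055)^2.4 ≈ 0.83880
  L1 = 0.2126×0.27468 + 0.7152×0.00091 + 0.0722×0.83880 ≈ 0.11961
Color 2 (223,110,16):
  R=223: 223/255≈0.8745 > 0.04045 → ((0.8745+0.055)/1.055)^2.4 ≈ 0.73791
  G=110: 110/255≈0.4314 > 0.04045 → ((0.4314+0.055)/1.055)^2.4 ≈ 0.15593
  B=16: 16/255≈0.0627 > 0.04045 → ((0.0627+0.055)/1.055)^2.4 ≈ 0.00518
  L2 = 0.2126×0.73791 + 0.7152×0.15593 + 0.0722×0.00518 ≈ 0.26877
Lighter = 0.26877, Darker = 0.11961
Ratio = (L_lighter + 0.05) / (L_darker + 0.05)
Ratio = (0.26877 + 0.05) / (0.11961 + 0.05) = 0.31877 / 0.16961 ≈ 1.8795
Ratio ≈ 1.88:1


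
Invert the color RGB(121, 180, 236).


Invert: (255-R, 255-G, 255-B)
R: 255-121 = 134
G: 255-180 = 75
B: 255-236 = 19
= RGB(134, 75, 19)


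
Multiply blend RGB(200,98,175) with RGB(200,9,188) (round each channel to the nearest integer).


Multiply: C = A×B/255, rounded to nearest integer
R: 200×200/255 = 40000/255 ≈ 156.863 → 157
G: 98×9/255 = 882/255 ≈ 3.459 → 3
B: 175×188/255 = 32900/255 ≈ 129.020 → 129
= RGB(157, 3, 129)


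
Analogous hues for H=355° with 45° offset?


Base hue: 355°
Left analog: (355 - 45) mod 360 = 310°
Right analog: (355 + 45) mod 360 = 40°
Analogous hues = 310° and 40°


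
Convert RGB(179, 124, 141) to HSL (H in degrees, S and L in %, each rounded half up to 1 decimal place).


Normalize: R'=179/255≈0.7020, G'=124/255≈0.4863, B'=141/255≈0.5529
Max=179/255, Min=124/255, Δ=Max-Min=55/255
L = (Max+Min)/2 = (179+124)/510 = 303/510 = 0.59411… → L = 59.4%
L > 0.5 → S = Δ/(2-Max-Min) = 55/(510-179-124) = 55/207 = 0.26570… → S = 26.6%
(the 1/255 factors cancel in S and H, so raw channel differences can be used)
Max is R' → H = 60 × (((G-B)/Δ) mod 6) = 60 × (((124-141)/55) mod 6)
  (-17)/55 = -0.3090…; negative, so add 6 → 5.6909…
  H = 60 × 5.6909… = 341.454…° → H = 341.5°
= HSL(341.5°, 26.6%, 59.4%)


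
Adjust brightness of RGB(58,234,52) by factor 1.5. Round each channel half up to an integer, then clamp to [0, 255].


Multiply each channel by 1.5, round half up, clamp to [0, 255]
R: 58×1.5 = 87
G: 234×1.5 = 351 → clamp → 255
B: 52×1.5 = 78
= RGB(87, 255, 78)


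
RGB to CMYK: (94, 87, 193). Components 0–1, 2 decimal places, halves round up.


R'=94/255≈0.3686, G'=87/255≈0.3412, B'=193/255≈0.7569
K = 1 - max(R',G',B') = 1 - 193/255 = 62/255 = 0.24313… → 0.24
(1-R'-K)/(1-K) simplifies to (max-R)/max with max = 193:
C = (193-94)/193 = 99/193 = 0.51295… → 0.51
M = (193-87)/193 = 106/193 = 0.54922… → 0.55
Y = (193-193)/193 = 0/193 = 0 → 0.00
= CMYK(0.51, 0.55, 0.00, 0.24)


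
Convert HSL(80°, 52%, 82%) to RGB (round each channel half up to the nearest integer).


H=80°, S=0.52, L=0.82
C = (1-|2L-1|)×S = (1-|0.64|)×0.52 = 0.1872
H' = H/60 = 80/60 ≈ 1.3333; X = C×(1-|H' mod 2 - 1|) = 0.1248
m = L - C/2 = 0.82 - 0.0936 = 0.7264
Sector ⌊H'⌋ = 1 → (R',G',B') = (0.1248, 0.1872, 0.0)
RGB = ((R'+m)×255, (G'+m)×255, (B'+m)×255) = (217.056, 232.968, 185.232)
Round half up → RGB(217, 233, 185)


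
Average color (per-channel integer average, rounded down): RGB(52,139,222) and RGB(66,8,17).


Midpoint: each channel = ⌊(C₁+C₂)/2⌋
R: ⌊(52+66)/2⌋ = 59
G: ⌊(139+8)/2⌋ = 73
B: ⌊(222+17)/2⌋ = 119
= RGB(59, 73, 119)


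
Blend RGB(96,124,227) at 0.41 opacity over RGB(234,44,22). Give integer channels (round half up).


C = α×F + (1-α)×B, with 1-α = 0.59
R: 0.41×96 + 0.59×234 = 39.36 + 138.06 = 177.42 → 177
G: 0.41×124 + 0.59×44 = 50.84 + 25.96 = 76.80 → 77
B: 0.41×227 + 0.59×22 = 93.07 + 12.98 = 106.05 → 106
= RGB(177, 77, 106)


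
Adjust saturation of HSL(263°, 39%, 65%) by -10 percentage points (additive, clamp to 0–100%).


Original S = 39%
Adjustment = -10 percentage points
New S = 39 + (-10) = 29
Clamp to [0, 100] → 29
= HSL(263°, 29%, 65%)


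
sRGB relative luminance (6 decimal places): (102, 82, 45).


Linearize each channel (sRGB transfer function): c = v/255; c_lin = c/12.92 if c ≤ 0.04045, else ((c+0.055)/1.055)^2.4
  R: 102/255 ≈ 0.400000 > 0.04045 → ((0.400000+0.055)/1.055)^2.4 ≈ 0.132868
  G: 82/255 ≈ 0.321569 > 0.04045 → ((0.321569+0.055)/1.055)^2.4 ≈ 0.084376
  B: 45/255 ≈ 0.176471 > 0.04045 → ((0.176471+0.055)/1.055)^2.4 ≈ 0.026241
R_lin = 0.132868, G_lin = 0.084376, B_lin = 0.026241
L = 0.2126×R + 0.7152×G + 0.0722×B
L = 0.2126×0.132868 + 0.7152×0.084376 + 0.0722×0.026241
L ≈ 0.090488
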